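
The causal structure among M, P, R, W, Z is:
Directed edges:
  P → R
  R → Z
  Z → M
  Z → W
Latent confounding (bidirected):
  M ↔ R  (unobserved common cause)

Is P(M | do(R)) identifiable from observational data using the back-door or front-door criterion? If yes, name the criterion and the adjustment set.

desc(R)\{R}={M,W,Z}; candidates ⊆ {P}.
R↔M: latent back-door arc(s) into R.
size 0: {}; under {} R still reaches {M,P} ∋ M.
size 1: {P}; under {P} R still reaches {M} ∋ M.
R↔M cannot be blocked by any observed set — no back-door set.
{Z}: (i) intercepts every directed R→M path; (ii) no back-door R→{Z}; (iii) {R} blocks every back-door {Z}→M. Front-door holds.
P(M|do(R)) = Σ_{Z} P(Z|R) Σ_{R'} P(M|Z,R')P(R').

P(M|do(R)): frontdoor, adjust for {Z}.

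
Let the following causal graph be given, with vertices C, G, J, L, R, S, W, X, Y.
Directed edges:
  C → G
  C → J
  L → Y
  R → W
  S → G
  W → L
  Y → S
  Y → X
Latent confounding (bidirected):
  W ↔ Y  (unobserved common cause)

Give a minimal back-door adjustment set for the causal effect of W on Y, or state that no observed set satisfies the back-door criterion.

desc(W)\{W}={G,L,S,X,Y}; candidates ⊆ {C,J,R}.
W↔Y: latent back-door arc(s) into W.
size 0: {}; under {} W still reaches {G,R,S,X,Y} ∋ Y.
size 1: {C}, {J}, {R}; under {C} W still reaches {G,R,S,X,Y} ∋ Y.
size 2: {C,J}, {C,R}, {J,R}; under {C,J} W still reaches {G,R,S,X,Y} ∋ Y.
W↔Y cannot be blocked by any observed set — no back-door set.

W→Y: no observed back-door set.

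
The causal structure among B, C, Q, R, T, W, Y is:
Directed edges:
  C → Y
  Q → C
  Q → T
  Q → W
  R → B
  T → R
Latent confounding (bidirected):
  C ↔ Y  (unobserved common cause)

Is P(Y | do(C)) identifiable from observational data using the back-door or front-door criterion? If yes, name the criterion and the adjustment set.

desc(C)\{C}={Y}; candidates ⊆ {B,Q,R,T,W}.
C↔Y: latent back-door arc(s) into C.
size 0: {}; under {} C still reaches {B,Q,R,T,W,Y} ∋ Y.
size 1: {B}, {Q}, {R} …(+2); under {B} C still reaches {Q,R,T,W,Y} ∋ Y.
size 2: {B,Q}, {B,R}, {B,T} …(+7); under {B,Q} C still reaches {Y} ∋ Y.
C↔Y cannot be blocked by any observed set — no back-door set.
No mediator lies on a directed C→…→Y path.
Neither criterion identifies P(Y|do(C)) in this graph.

P(Y|do(C)): not identifiable (no BD/FD set).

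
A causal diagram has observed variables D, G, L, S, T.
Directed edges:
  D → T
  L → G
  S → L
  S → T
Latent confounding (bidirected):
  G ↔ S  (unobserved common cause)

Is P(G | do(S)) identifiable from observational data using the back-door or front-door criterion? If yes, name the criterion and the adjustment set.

P(G|do(S)): frontdoor, adjust for {L}.

desc(S)\{S}={G,L,T}; candidates ⊆ {D}.
S↔G: latent back-door arc(s) into S.
size 0: {}; under {} S still reaches {G} ∋ G.
size 1: {D}; under {D} S still reaches {G} ∋ G.
S↔G cannot be blocked by any observed set — no back-door set.
{L}: (i) intercepts every directed S→G path; (ii) no back-door S→{L}; (iii) {S} blocks every back-door {L}→G. Front-door holds.
P(G|do(S)) = Σ_{L} P(L|S) Σ_{S'} P(G|L,S')P(S').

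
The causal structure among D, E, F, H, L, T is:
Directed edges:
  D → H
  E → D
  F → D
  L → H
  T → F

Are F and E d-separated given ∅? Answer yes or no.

Bayes-Ball from F | ∅ reaches {D,H,T}.
E ∉ reach(F|∅) ⇒ F ⊥ E | ∅.

Yes — F ⊥ E | ∅.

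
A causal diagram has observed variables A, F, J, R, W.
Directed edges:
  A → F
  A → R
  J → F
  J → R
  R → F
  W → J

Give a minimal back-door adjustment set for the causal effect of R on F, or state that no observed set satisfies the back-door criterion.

R→F: minimal back-door set {A, J}.

desc(R)\{R}={F}; candidates ⊆ {A,J,W}.
size 0: {}; under {} R still reaches {A,F,J,W} ∋ F.
size 1: {A}, {J}, {W}; under {A} R still reaches {F,J,W} ∋ F.
{A,J}: R⊥F given {A,J} in G with R→· removed — back-door holds.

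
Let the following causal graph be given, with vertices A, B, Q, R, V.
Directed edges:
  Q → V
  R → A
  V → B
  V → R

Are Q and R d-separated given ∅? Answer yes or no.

No — Q and R are d-connected given ∅.

Bayes-Ball from Q | ∅ reaches {A,B,R,V}.
R ∈ reach(Q|∅) ⇒ Q ⊥̸ R | ∅.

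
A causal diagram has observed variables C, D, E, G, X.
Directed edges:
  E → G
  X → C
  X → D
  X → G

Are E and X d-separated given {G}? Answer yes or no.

Bayes-Ball from E | {G} reaches {C,D,X}.
X ∈ reach(E|{G}) ⇒ E ⊥̸ X | {G}.

No — E and X are d-connected given {G}.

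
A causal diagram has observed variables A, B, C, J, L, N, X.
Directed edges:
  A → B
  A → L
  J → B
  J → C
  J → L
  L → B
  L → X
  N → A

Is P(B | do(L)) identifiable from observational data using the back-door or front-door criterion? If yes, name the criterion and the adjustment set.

P(B|do(L)): backdoor, adjust for {A, J}.

desc(L)\{L}={B,X}; candidates ⊆ {A,C,J,N}.
size 0: {}; under {} L still reaches {A,B,C,J,N} ∋ B.
size 1: {A}, {C}, {J} …(+1); under {A} L still reaches {B,C,J} ∋ B.
{A,J}: L⊥B given {A,J} in G with L→· removed — back-door holds.
P(B|do(L)) = Σ_{A,J} P(B|L,A,J)·P(A,J).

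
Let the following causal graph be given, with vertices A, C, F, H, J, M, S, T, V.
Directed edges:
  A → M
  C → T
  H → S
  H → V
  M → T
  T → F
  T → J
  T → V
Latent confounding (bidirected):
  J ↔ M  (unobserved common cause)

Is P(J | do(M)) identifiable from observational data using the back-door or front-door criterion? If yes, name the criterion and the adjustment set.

desc(M)\{M}={F,J,T,V}; candidates ⊆ {A,C,H,S}.
M↔J: latent back-door arc(s) into M.
size 0: {}; under {} M still reaches {A,J} ∋ J.
size 1: {A}, {C}, {H} …(+1); under {A} M still reaches {J} ∋ J.
size 2: {A,C}, {A,H}, {A,S} …(+3); under {A,C} M still reaches {J} ∋ J.
M↔J cannot be blocked by any observed set — no back-door set.
{T}: (i) intercepts every directed M→J path; (ii) no back-door M→{T}; (iii) {M} blocks every back-door {T}→J. Front-door holds.
P(J|do(M)) = Σ_{T} P(T|M) Σ_{M'} P(J|T,M')P(M').

P(J|do(M)): frontdoor, adjust for {T}.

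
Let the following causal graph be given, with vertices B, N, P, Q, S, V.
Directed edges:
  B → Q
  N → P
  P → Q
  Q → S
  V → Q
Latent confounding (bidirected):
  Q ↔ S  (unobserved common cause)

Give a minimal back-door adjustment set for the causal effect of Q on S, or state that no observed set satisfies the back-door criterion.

desc(Q)\{Q}={S}; candidates ⊆ {B,N,P,V}.
Q↔S: latent back-door arc(s) into Q.
size 0: {}; under {} Q still reaches {B,N,P,S,V} ∋ S.
size 1: {B}, {N}, {P} …(+1); under {B} Q still reaches {N,P,S,V} ∋ S.
size 2: {B,N}, {B,P}, {B,V} …(+3); under {B,N} Q still reaches {P,S,V} ∋ S.
Q↔S cannot be blocked by any observed set — no back-door set.

Q→S: no observed back-door set.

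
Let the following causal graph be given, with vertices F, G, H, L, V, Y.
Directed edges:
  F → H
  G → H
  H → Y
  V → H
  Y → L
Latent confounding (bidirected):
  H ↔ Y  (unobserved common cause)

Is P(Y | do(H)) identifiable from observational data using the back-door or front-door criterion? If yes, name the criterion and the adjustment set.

desc(H)\{H}={L,Y}; candidates ⊆ {F,G,V}.
H↔Y: latent back-door arc(s) into H.
size 0: {}; under {} H still reaches {F,G,L,V,Y} ∋ Y.
size 1: {F}, {G}, {V}; under {F} H still reaches {G,L,V,Y} ∋ Y.
size 2: {F,G}, {F,V}, {G,V}; under {F,G} H still reaches {L,V,Y} ∋ Y.
H↔Y cannot be blocked by any observed set — no back-door set.
No mediator lies on a directed H→…→Y path.
Neither criterion identifies P(Y|do(H)) in this graph.

P(Y|do(H)): not identifiable (no BD/FD set).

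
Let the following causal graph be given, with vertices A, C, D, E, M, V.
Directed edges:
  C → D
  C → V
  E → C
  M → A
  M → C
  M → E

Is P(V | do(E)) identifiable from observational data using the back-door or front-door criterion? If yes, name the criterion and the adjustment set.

desc(E)\{E}={C,D,V}; candidates ⊆ {A,M}.
size 0: {}; under {} E still reaches {A,C,D,M,V} ∋ V.
{M}: E⊥V given {M} in G with E→· removed — back-door holds.
P(V|do(E)) = Σ_{M} P(V|E,M)·P(M).

P(V|do(E)): backdoor, adjust for {M}.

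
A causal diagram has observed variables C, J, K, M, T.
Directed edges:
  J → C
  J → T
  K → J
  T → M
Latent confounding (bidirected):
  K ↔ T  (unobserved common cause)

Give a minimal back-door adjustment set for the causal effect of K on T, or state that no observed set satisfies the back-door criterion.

desc(K)\{K}={C,J,M,T}; candidates ⊆ {—}.
K↔T: latent back-door arc(s) into K.
size 0: {}; under {} K still reaches {M,T} ∋ T.
K↔T cannot be blocked by any observed set — no back-door set.

K→T: no observed back-door set.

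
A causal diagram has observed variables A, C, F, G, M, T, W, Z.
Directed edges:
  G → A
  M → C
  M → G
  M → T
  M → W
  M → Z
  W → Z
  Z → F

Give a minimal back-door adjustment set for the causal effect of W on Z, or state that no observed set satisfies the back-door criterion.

W→Z: minimal back-door set {M}.

desc(W)\{W}={F,Z}; candidates ⊆ {A,C,G,M,T}.
size 0: {}; under {} W still reaches {A,C,F,G,M,T,Z} ∋ Z.
{M}: W⊥Z given {M} in G with W→· removed — back-door holds.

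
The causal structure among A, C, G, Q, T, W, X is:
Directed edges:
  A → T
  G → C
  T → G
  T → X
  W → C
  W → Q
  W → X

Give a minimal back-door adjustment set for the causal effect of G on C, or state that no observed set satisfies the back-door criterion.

G→C: minimal back-door set ∅.

desc(G)\{G}={C}; candidates ⊆ {A,Q,T,W,X}.
∅: G⊥C given ∅ in G with G→· removed — back-door holds.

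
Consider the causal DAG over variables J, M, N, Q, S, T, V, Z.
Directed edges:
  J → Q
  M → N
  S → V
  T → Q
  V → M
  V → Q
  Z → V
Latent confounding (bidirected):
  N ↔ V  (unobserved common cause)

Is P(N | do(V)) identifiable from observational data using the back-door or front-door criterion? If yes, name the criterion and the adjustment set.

desc(V)\{V}={M,N,Q}; candidates ⊆ {J,S,T,Z}.
V↔N: latent back-door arc(s) into V.
size 0: {}; under {} V still reaches {N,S,Z} ∋ N.
size 1: {J}, {S}, {T} …(+1); under {J} V still reaches {N,S,Z} ∋ N.
size 2: {J,S}, {J,T}, {J,Z} …(+3); under {J,S} V still reaches {N,Z} ∋ N.
V↔N cannot be blocked by any observed set — no back-door set.
{M}: (i) intercepts every directed V→N path; (ii) no back-door V→{M}; (iii) {V} blocks every back-door {M}→N. Front-door holds.
P(N|do(V)) = Σ_{M} P(M|V) Σ_{V'} P(N|M,V')P(V').

P(N|do(V)): frontdoor, adjust for {M}.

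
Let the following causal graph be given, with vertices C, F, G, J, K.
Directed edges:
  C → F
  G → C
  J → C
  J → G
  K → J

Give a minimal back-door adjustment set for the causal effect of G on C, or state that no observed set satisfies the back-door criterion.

desc(G)\{G}={C,F}; candidates ⊆ {J,K}.
size 0: {}; under {} G still reaches {C,F,J,K} ∋ C.
{J}: G⊥C given {J} in G with G→· removed — back-door holds.

G→C: minimal back-door set {J}.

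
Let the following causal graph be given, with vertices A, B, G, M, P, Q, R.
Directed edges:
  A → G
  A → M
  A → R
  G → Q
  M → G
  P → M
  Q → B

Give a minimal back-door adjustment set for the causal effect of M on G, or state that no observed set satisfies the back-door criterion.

M→G: minimal back-door set {A}.

desc(M)\{M}={B,G,Q}; candidates ⊆ {A,P,R}.
size 0: {}; under {} M still reaches {A,B,G,P,Q,R} ∋ G.
{A}: M⊥G given {A} in G with M→· removed — back-door holds.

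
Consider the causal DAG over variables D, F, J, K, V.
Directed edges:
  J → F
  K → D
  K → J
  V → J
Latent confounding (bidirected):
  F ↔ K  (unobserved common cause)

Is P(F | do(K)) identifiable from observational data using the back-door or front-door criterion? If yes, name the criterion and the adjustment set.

desc(K)\{K}={D,F,J}; candidates ⊆ {V}.
K↔F: latent back-door arc(s) into K.
size 0: {}; under {} K still reaches {F} ∋ F.
size 1: {V}; under {V} K still reaches {F} ∋ F.
K↔F cannot be blocked by any observed set — no back-door set.
{J}: (i) intercepts every directed K→F path; (ii) no back-door K→{J}; (iii) {K} blocks every back-door {J}→F. Front-door holds.
P(F|do(K)) = Σ_{J} P(J|K) Σ_{K'} P(F|J,K')P(K').

P(F|do(K)): frontdoor, adjust for {J}.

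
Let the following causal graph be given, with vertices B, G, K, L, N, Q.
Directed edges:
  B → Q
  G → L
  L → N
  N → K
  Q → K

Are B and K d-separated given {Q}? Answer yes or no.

Yes — B ⊥ K | {Q}.

Bayes-Ball from B | {Q} reaches ∅.
K ∉ reach(B|{Q}) ⇒ B ⊥ K | {Q}.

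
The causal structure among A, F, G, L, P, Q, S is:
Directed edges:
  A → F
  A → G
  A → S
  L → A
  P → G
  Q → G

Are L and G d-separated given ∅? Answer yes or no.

Bayes-Ball from L | ∅ reaches {A,F,G,S}.
G ∈ reach(L|∅) ⇒ L ⊥̸ G | ∅.

No — L and G are d-connected given ∅.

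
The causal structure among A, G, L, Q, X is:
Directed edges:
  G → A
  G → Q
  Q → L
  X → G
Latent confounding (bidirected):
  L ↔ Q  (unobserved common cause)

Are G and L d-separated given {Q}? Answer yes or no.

No — G and L are d-connected given {Q}.

Bayes-Ball from G | {Q} reaches {A,L,X}.
L ∈ reach(G|{Q}) ⇒ G ⊥̸ L | {Q}.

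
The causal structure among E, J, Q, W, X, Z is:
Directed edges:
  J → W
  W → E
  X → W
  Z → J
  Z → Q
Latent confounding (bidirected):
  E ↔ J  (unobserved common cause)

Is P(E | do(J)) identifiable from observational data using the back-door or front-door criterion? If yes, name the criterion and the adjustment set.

desc(J)\{J}={E,W}; candidates ⊆ {Q,X,Z}.
J↔E: latent back-door arc(s) into J.
size 0: {}; under {} J still reaches {E,Q,Z} ∋ E.
size 1: {Q}, {X}, {Z}; under {Q} J still reaches {E,Z} ∋ E.
size 2: {Q,X}, {Q,Z}, {X,Z}; under {Q,X} J still reaches {E,Z} ∋ E.
J↔E cannot be blocked by any observed set — no back-door set.
{W}: (i) intercepts every directed J→E path; (ii) no back-door J→{W}; (iii) {J} blocks every back-door {W}→E. Front-door holds.
P(E|do(J)) = Σ_{W} P(W|J) Σ_{J'} P(E|W,J')P(J').

P(E|do(J)): frontdoor, adjust for {W}.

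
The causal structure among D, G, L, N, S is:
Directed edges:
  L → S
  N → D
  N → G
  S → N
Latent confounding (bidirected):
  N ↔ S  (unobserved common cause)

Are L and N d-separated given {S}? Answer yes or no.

Bayes-Ball from L | {S} reaches {D,G,N}.
N ∈ reach(L|{S}) ⇒ L ⊥̸ N | {S}.

No — L and N are d-connected given {S}.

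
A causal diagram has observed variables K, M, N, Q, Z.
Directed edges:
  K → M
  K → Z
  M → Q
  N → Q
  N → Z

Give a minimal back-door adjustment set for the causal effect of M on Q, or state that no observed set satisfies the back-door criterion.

M→Q: minimal back-door set ∅.

desc(M)\{M}={Q}; candidates ⊆ {K,N,Z}.
∅: M⊥Q given ∅ in G with M→· removed — back-door holds.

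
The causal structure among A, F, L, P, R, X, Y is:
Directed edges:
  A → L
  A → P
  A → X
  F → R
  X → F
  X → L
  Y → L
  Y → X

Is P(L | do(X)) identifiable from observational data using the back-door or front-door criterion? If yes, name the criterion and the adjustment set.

desc(X)\{X}={F,L,R}; candidates ⊆ {A,P,Y}.
size 0: {}; under {} X still reaches {A,L,P,Y} ∋ L.
size 1: {A}, {P}, {Y}; under {A} X still reaches {L,Y} ∋ L.
{A,Y}: X⊥L given {A,Y} in G with X→· removed — back-door holds.
P(L|do(X)) = Σ_{A,Y} P(L|X,A,Y)·P(A,Y).

P(L|do(X)): backdoor, adjust for {A, Y}.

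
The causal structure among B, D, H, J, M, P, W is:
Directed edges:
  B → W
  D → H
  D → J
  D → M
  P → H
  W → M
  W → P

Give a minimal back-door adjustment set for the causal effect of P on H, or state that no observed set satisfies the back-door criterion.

P→H: minimal back-door set ∅.

desc(P)\{P}={H}; candidates ⊆ {B,D,J,M,W}.
∅: P⊥H given ∅ in G with P→· removed — back-door holds.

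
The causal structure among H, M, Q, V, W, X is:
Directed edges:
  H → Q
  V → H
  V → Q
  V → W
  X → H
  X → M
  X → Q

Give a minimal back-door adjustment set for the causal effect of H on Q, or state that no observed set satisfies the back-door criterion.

desc(H)\{H}={Q}; candidates ⊆ {M,V,W,X}.
size 0: {}; under {} H still reaches {M,Q,V,W,X} ∋ Q.
size 1: {M}, {V}, {W} …(+1); under {M} H still reaches {Q,V,W,X} ∋ Q.
{V,X}: H⊥Q given {V,X} in G with H→· removed — back-door holds.

H→Q: minimal back-door set {V, X}.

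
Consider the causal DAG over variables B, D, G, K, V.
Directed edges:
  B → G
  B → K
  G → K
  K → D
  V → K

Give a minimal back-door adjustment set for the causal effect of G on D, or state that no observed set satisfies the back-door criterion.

G→D: minimal back-door set {B}.

desc(G)\{G}={D,K}; candidates ⊆ {B,V}.
size 0: {}; under {} G still reaches {B,D,K} ∋ D.
{B}: G⊥D given {B} in G with G→· removed — back-door holds.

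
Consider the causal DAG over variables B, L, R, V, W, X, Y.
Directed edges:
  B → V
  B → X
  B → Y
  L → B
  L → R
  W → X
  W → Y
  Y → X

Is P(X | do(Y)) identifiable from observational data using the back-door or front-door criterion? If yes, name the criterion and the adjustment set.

desc(Y)\{Y}={X}; candidates ⊆ {B,L,R,V,W}.
size 0: {}; under {} Y still reaches {B,L,R,V,W,X} ∋ X.
size 1: {B}, {L}, {R} …(+2); under {B} Y still reaches {W,X} ∋ X.
{B,W}: Y⊥X given {B,W} in G with Y→· removed — back-door holds.
P(X|do(Y)) = Σ_{B,W} P(X|Y,B,W)·P(B,W).

P(X|do(Y)): backdoor, adjust for {B, W}.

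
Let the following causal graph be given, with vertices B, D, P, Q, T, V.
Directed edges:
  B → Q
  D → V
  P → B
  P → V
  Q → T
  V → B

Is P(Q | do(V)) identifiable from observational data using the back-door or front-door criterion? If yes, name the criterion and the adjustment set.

P(Q|do(V)): backdoor, adjust for {P}.

desc(V)\{V}={B,Q,T}; candidates ⊆ {D,P}.
size 0: {}; under {} V still reaches {B,D,P,Q,T} ∋ Q.
{P}: V⊥Q given {P} in G with V→· removed — back-door holds.
P(Q|do(V)) = Σ_{P} P(Q|V,P)·P(P).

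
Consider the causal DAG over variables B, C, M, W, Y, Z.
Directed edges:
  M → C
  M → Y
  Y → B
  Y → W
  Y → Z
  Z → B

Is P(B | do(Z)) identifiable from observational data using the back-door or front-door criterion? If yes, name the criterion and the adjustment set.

desc(Z)\{Z}={B}; candidates ⊆ {C,M,W,Y}.
size 0: {}; under {} Z still reaches {B,C,M,W,Y} ∋ B.
{Y}: Z⊥B given {Y} in G with Z→· removed — back-door holds.
P(B|do(Z)) = Σ_{Y} P(B|Z,Y)·P(Y).

P(B|do(Z)): backdoor, adjust for {Y}.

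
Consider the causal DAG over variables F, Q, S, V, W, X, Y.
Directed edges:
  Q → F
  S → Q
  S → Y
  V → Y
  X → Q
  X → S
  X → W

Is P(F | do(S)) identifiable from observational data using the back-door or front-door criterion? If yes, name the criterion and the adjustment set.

P(F|do(S)): backdoor, adjust for {X}.

desc(S)\{S}={F,Q,Y}; candidates ⊆ {V,W,X}.
size 0: {}; under {} S still reaches {F,Q,W,X} ∋ F.
{X}: S⊥F given {X} in G with S→· removed — back-door holds.
P(F|do(S)) = Σ_{X} P(F|S,X)·P(X).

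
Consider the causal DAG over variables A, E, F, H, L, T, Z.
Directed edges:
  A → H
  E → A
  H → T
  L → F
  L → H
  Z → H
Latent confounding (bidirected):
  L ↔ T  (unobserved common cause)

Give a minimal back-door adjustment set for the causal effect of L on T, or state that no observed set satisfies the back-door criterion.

desc(L)\{L}={F,H,T}; candidates ⊆ {A,E,Z}.
L↔T: latent back-door arc(s) into L.
size 0: {}; under {} L still reaches {T} ∋ T.
size 1: {A}, {E}, {Z}; under {A} L still reaches {T} ∋ T.
size 2: {A,E}, {A,Z}, {E,Z}; under {A,E} L still reaches {T} ∋ T.
L↔T cannot be blocked by any observed set — no back-door set.

L→T: no observed back-door set.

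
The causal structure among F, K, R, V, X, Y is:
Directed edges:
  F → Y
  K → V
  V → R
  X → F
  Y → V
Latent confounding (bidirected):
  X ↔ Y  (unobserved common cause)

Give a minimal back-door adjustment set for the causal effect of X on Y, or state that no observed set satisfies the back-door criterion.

desc(X)\{X}={F,R,V,Y}; candidates ⊆ {K}.
X↔Y: latent back-door arc(s) into X.
size 0: {}; under {} X still reaches {R,V,Y} ∋ Y.
size 1: {K}; under {K} X still reaches {R,V,Y} ∋ Y.
X↔Y cannot be blocked by any observed set — no back-door set.

X→Y: no observed back-door set.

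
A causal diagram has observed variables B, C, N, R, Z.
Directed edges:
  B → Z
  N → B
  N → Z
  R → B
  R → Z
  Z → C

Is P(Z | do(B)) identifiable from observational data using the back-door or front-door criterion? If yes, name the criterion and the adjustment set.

desc(B)\{B}={C,Z}; candidates ⊆ {N,R}.
size 0: {}; under {} B still reaches {C,N,R,Z} ∋ Z.
size 1: {N}, {R}; under {N} B still reaches {C,R,Z} ∋ Z.
{N,R}: B⊥Z given {N,R} in G with B→· removed — back-door holds.
P(Z|do(B)) = Σ_{N,R} P(Z|B,N,R)·P(N,R).

P(Z|do(B)): backdoor, adjust for {N, R}.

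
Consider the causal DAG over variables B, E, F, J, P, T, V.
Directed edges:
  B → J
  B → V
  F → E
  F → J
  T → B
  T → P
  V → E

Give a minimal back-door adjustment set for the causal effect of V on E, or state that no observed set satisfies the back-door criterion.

V→E: minimal back-door set ∅.

desc(V)\{V}={E}; candidates ⊆ {B,F,J,P,T}.
∅: V⊥E given ∅ in G with V→· removed — back-door holds.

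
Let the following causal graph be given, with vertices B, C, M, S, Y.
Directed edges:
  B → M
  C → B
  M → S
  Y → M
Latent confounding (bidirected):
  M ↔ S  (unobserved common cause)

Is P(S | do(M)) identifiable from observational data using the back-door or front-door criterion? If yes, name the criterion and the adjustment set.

P(S|do(M)): not identifiable (no BD/FD set).

desc(M)\{M}={S}; candidates ⊆ {B,C,Y}.
M↔S: latent back-door arc(s) into M.
size 0: {}; under {} M still reaches {B,C,S,Y} ∋ S.
size 1: {B}, {C}, {Y}; under {B} M still reaches {S,Y} ∋ S.
size 2: {B,C}, {B,Y}, {C,Y}; under {B,C} M still reaches {S,Y} ∋ S.
M↔S cannot be blocked by any observed set — no back-door set.
No mediator lies on a directed M→…→S path.
Neither criterion identifies P(S|do(M)) in this graph.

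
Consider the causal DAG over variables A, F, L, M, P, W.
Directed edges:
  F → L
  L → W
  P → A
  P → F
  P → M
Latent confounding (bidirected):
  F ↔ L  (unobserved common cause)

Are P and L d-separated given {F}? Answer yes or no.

No — P and L are d-connected given {F}.

Bayes-Ball from P | {F} reaches {A,L,M,W}.
L ∈ reach(P|{F}) ⇒ P ⊥̸ L | {F}.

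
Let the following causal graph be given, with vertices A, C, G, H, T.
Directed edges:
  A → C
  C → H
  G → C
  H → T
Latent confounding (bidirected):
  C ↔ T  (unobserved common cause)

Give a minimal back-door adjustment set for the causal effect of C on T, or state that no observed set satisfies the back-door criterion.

desc(C)\{C}={H,T}; candidates ⊆ {A,G}.
C↔T: latent back-door arc(s) into C.
size 0: {}; under {} C still reaches {A,G,T} ∋ T.
size 1: {A}, {G}; under {A} C still reaches {G,T} ∋ T.
size 2: {A,G}; under {A,G} C still reaches {T} ∋ T.
C↔T cannot be blocked by any observed set — no back-door set.

C→T: no observed back-door set.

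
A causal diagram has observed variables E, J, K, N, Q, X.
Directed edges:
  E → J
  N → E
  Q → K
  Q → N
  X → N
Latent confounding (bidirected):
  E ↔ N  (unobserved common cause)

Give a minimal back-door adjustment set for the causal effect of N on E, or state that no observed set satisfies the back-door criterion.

desc(N)\{N}={E,J}; candidates ⊆ {K,Q,X}.
N↔E: latent back-door arc(s) into N.
size 0: {}; under {} N still reaches {E,J,K,Q,X} ∋ E.
size 1: {K}, {Q}, {X}; under {K} N still reaches {E,J,Q,X} ∋ E.
size 2: {K,Q}, {K,X}, {Q,X}; under {K,Q} N still reaches {E,J,X} ∋ E.
N↔E cannot be blocked by any observed set — no back-door set.

N→E: no observed back-door set.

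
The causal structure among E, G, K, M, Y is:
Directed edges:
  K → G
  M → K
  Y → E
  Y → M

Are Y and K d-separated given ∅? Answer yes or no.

No — Y and K are d-connected given ∅.

Bayes-Ball from Y | ∅ reaches {E,G,K,M}.
K ∈ reach(Y|∅) ⇒ Y ⊥̸ K | ∅.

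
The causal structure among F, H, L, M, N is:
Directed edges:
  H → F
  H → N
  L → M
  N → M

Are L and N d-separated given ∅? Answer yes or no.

Bayes-Ball from L | ∅ reaches {M}.
N ∉ reach(L|∅) ⇒ L ⊥ N | ∅.

Yes — L ⊥ N | ∅.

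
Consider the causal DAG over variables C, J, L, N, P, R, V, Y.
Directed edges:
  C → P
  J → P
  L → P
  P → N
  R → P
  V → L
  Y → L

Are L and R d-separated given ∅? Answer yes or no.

Yes — L ⊥ R | ∅.

Bayes-Ball from L | ∅ reaches {N,P,V,Y}.
R ∉ reach(L|∅) ⇒ L ⊥ R | ∅.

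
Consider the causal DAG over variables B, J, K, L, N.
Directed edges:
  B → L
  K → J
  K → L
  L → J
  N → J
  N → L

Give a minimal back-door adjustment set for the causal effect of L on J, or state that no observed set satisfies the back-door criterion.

L→J: minimal back-door set {K, N}.

desc(L)\{L}={J}; candidates ⊆ {B,K,N}.
size 0: {}; under {} L still reaches {B,J,K,N} ∋ J.
size 1: {B}, {K}, {N}; under {B} L still reaches {J,K,N} ∋ J.
{K,N}: L⊥J given {K,N} in G with L→· removed — back-door holds.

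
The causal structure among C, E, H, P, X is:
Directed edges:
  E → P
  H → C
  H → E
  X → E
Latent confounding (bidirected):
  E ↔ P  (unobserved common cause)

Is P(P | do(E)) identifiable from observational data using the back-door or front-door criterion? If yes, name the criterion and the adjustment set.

desc(E)\{E}={P}; candidates ⊆ {C,H,X}.
E↔P: latent back-door arc(s) into E.
size 0: {}; under {} E still reaches {C,H,P,X} ∋ P.
size 1: {C}, {H}, {X}; under {C} E still reaches {H,P,X} ∋ P.
size 2: {C,H}, {C,X}, {H,X}; under {C,H} E still reaches {P,X} ∋ P.
E↔P cannot be blocked by any observed set — no back-door set.
No mediator lies on a directed E→…→P path.
Neither criterion identifies P(P|do(E)) in this graph.

P(P|do(E)): not identifiable (no BD/FD set).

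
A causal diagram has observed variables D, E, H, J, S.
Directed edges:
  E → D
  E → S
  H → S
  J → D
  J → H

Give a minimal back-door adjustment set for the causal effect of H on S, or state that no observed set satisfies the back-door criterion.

H→S: minimal back-door set ∅.

desc(H)\{H}={S}; candidates ⊆ {D,E,J}.
∅: H⊥S given ∅ in G with H→· removed — back-door holds.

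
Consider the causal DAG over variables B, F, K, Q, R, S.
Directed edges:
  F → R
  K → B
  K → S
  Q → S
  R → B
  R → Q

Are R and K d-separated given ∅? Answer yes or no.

Bayes-Ball from R | ∅ reaches {B,F,Q,S}.
K ∉ reach(R|∅) ⇒ R ⊥ K | ∅.

Yes — R ⊥ K | ∅.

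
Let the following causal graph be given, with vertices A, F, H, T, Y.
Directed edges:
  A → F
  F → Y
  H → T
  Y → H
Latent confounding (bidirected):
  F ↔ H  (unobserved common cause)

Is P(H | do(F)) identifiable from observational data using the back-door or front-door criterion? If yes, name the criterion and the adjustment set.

P(H|do(F)): frontdoor, adjust for {Y}.

desc(F)\{F}={H,T,Y}; candidates ⊆ {A}.
F↔H: latent back-door arc(s) into F.
size 0: {}; under {} F still reaches {A,H,T} ∋ H.
size 1: {A}; under {A} F still reaches {H,T} ∋ H.
F↔H cannot be blocked by any observed set — no back-door set.
{Y}: (i) intercepts every directed F→H path; (ii) no back-door F→{Y}; (iii) {F} blocks every back-door {Y}→H. Front-door holds.
P(H|do(F)) = Σ_{Y} P(Y|F) Σ_{F'} P(H|Y,F')P(F').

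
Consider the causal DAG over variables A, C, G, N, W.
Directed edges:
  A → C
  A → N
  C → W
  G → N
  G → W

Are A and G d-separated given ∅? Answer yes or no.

Bayes-Ball from A | ∅ reaches {C,N,W}.
G ∉ reach(A|∅) ⇒ A ⊥ G | ∅.

Yes — A ⊥ G | ∅.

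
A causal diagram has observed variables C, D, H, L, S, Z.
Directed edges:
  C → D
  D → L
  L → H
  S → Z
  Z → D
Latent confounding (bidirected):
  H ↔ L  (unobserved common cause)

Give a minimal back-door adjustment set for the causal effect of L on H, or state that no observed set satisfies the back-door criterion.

L→H: no observed back-door set.

desc(L)\{L}={H}; candidates ⊆ {C,D,S,Z}.
L↔H: latent back-door arc(s) into L.
size 0: {}; under {} L still reaches {C,D,H,S,Z} ∋ H.
size 1: {C}, {D}, {S} …(+1); under {C} L still reaches {D,H,S,Z} ∋ H.
size 2: {C,D}, {C,S}, {C,Z} …(+3); under {C,D} L still reaches {H} ∋ H.
L↔H cannot be blocked by any observed set — no back-door set.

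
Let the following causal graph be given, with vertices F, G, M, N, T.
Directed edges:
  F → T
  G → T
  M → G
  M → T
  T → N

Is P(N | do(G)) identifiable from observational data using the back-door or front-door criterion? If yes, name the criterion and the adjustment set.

P(N|do(G)): backdoor, adjust for {M}.

desc(G)\{G}={N,T}; candidates ⊆ {F,M}.
size 0: {}; under {} G still reaches {M,N,T} ∋ N.
{M}: G⊥N given {M} in G with G→· removed — back-door holds.
P(N|do(G)) = Σ_{M} P(N|G,M)·P(M).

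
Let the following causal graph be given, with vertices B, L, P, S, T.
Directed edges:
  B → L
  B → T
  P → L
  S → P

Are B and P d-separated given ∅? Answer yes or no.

Yes — B ⊥ P | ∅.

Bayes-Ball from B | ∅ reaches {L,T}.
P ∉ reach(B|∅) ⇒ B ⊥ P | ∅.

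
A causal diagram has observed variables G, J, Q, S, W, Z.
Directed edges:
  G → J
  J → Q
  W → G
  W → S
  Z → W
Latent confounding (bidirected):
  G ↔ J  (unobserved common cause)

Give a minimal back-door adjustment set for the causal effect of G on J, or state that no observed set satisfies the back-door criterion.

G→J: no observed back-door set.

desc(G)\{G}={J,Q}; candidates ⊆ {S,W,Z}.
G↔J: latent back-door arc(s) into G.
size 0: {}; under {} G still reaches {J,Q,S,W,Z} ∋ J.
size 1: {S}, {W}, {Z}; under {S} G still reaches {J,Q,W,Z} ∋ J.
size 2: {S,W}, {S,Z}, {W,Z}; under {S,W} G still reaches {J,Q} ∋ J.
G↔J cannot be blocked by any observed set — no back-door set.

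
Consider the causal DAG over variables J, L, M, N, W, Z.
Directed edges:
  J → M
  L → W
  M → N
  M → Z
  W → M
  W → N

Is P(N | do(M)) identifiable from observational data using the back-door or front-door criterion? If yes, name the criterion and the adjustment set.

P(N|do(M)): backdoor, adjust for {W}.

desc(M)\{M}={N,Z}; candidates ⊆ {J,L,W}.
size 0: {}; under {} M still reaches {J,L,N,W} ∋ N.
{W}: M⊥N given {W} in G with M→· removed — back-door holds.
P(N|do(M)) = Σ_{W} P(N|M,W)·P(W).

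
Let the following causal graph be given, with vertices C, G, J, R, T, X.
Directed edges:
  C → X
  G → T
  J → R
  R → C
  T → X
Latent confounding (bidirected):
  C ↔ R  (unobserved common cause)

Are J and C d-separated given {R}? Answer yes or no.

Bayes-Ball from J | {R} reaches {C,X}.
C ∈ reach(J|{R}) ⇒ J ⊥̸ C | {R}.

No — J and C are d-connected given {R}.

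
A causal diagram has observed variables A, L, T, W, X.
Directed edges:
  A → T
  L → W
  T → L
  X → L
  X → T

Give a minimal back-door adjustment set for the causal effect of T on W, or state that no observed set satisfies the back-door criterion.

T→W: minimal back-door set {X}.

desc(T)\{T}={L,W}; candidates ⊆ {A,X}.
size 0: {}; under {} T still reaches {A,L,W,X} ∋ W.
{X}: T⊥W given {X} in G with T→· removed — back-door holds.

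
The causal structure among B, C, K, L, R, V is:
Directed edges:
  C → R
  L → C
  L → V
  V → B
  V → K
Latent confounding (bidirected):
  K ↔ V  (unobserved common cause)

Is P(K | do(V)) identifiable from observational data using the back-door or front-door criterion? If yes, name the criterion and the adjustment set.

desc(V)\{V}={B,K}; candidates ⊆ {C,L,R}.
V↔K: latent back-door arc(s) into V.
size 0: {}; under {} V still reaches {C,K,L,R} ∋ K.
size 1: {C}, {L}, {R}; under {C} V still reaches {K,L} ∋ K.
size 2: {C,L}, {C,R}, {L,R}; under {C,L} V still reaches {K} ∋ K.
V↔K cannot be blocked by any observed set — no back-door set.
No mediator lies on a directed V→…→K path.
Neither criterion identifies P(K|do(V)) in this graph.

P(K|do(V)): not identifiable (no BD/FD set).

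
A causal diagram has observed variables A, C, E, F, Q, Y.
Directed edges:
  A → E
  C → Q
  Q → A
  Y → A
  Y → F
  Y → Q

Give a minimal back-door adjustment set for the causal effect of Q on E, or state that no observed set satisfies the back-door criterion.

Q→E: minimal back-door set {Y}.

desc(Q)\{Q}={A,E}; candidates ⊆ {C,F,Y}.
size 0: {}; under {} Q still reaches {A,C,E,F,Y} ∋ E.
{Y}: Q⊥E given {Y} in G with Q→· removed — back-door holds.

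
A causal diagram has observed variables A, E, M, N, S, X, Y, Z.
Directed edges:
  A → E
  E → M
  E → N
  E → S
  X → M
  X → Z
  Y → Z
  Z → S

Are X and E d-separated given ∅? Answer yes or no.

Bayes-Ball from X | ∅ reaches {M,S,Z}.
E ∉ reach(X|∅) ⇒ X ⊥ E | ∅.

Yes — X ⊥ E | ∅.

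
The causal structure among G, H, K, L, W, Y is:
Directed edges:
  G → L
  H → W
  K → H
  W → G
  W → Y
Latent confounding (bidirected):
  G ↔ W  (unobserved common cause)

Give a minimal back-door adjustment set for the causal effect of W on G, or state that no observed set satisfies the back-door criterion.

desc(W)\{W}={G,L,Y}; candidates ⊆ {H,K}.
W↔G: latent back-door arc(s) into W.
size 0: {}; under {} W still reaches {G,H,K,L} ∋ G.
size 1: {H}, {K}; under {H} W still reaches {G,L} ∋ G.
size 2: {H,K}; under {H,K} W still reaches {G,L} ∋ G.
W↔G cannot be blocked by any observed set — no back-door set.

W→G: no observed back-door set.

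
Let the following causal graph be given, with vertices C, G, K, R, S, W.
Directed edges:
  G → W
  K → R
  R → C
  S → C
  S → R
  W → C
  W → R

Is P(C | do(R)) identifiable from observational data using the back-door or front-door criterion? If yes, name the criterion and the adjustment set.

P(C|do(R)): backdoor, adjust for {S, W}.

desc(R)\{R}={C}; candidates ⊆ {G,K,S,W}.
size 0: {}; under {} R still reaches {C,G,K,S,W} ∋ C.
size 1: {G}, {K}, {S} …(+1); under {G} R still reaches {C,K,S,W} ∋ C.
{S,W}: R⊥C given {S,W} in G with R→· removed — back-door holds.
P(C|do(R)) = Σ_{S,W} P(C|R,S,W)·P(S,W).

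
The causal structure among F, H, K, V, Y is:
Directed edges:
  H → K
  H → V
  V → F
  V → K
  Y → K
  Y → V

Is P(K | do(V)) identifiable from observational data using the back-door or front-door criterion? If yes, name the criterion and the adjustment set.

P(K|do(V)): backdoor, adjust for {H, Y}.

desc(V)\{V}={F,K}; candidates ⊆ {H,Y}.
size 0: {}; under {} V still reaches {H,K,Y} ∋ K.
size 1: {H}, {Y}; under {H} V still reaches {K,Y} ∋ K.
{H,Y}: V⊥K given {H,Y} in G with V→· removed — back-door holds.
P(K|do(V)) = Σ_{H,Y} P(K|V,H,Y)·P(H,Y).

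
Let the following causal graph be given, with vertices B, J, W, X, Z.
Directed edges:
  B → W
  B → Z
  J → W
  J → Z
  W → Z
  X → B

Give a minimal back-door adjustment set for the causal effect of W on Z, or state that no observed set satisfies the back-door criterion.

W→Z: minimal back-door set {B, J}.

desc(W)\{W}={Z}; candidates ⊆ {B,J,X}.
size 0: {}; under {} W still reaches {B,J,X,Z} ∋ Z.
size 1: {B}, {J}, {X}; under {B} W still reaches {J,Z} ∋ Z.
{B,J}: W⊥Z given {B,J} in G with W→· removed — back-door holds.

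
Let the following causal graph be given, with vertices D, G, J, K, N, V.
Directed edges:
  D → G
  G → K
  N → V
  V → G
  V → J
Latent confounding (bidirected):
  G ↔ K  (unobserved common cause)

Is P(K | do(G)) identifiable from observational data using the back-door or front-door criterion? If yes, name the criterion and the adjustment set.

P(K|do(G)): not identifiable (no BD/FD set).

desc(G)\{G}={K}; candidates ⊆ {D,J,N,V}.
G↔K: latent back-door arc(s) into G.
size 0: {}; under {} G still reaches {D,J,K,N,V} ∋ K.
size 1: {D}, {J}, {N} …(+1); under {D} G still reaches {J,K,N,V} ∋ K.
size 2: {D,J}, {D,N}, {D,V} …(+3); under {D,J} G still reaches {K,N,V} ∋ K.
G↔K cannot be blocked by any observed set — no back-door set.
No mediator lies on a directed G→…→K path.
Neither criterion identifies P(K|do(G)) in this graph.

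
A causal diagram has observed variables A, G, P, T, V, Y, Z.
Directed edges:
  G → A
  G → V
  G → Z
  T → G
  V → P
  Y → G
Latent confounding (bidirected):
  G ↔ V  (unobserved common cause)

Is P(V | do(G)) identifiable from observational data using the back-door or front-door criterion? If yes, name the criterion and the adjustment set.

desc(G)\{G}={A,P,V,Z}; candidates ⊆ {T,Y}.
G↔V: latent back-door arc(s) into G.
size 0: {}; under {} G still reaches {P,T,V,Y} ∋ V.
size 1: {T}, {Y}; under {T} G still reaches {P,V,Y} ∋ V.
size 2: {T,Y}; under {T,Y} G still reaches {P,V} ∋ V.
G↔V cannot be blocked by any observed set — no back-door set.
No mediator lies on a directed G→…→V path.
Neither criterion identifies P(V|do(G)) in this graph.

P(V|do(G)): not identifiable (no BD/FD set).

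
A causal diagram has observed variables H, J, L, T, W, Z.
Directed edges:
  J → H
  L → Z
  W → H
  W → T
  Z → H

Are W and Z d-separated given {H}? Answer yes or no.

No — W and Z are d-connected given {H}.

Bayes-Ball from W | {H} reaches {J,L,T,Z}.
Z ∈ reach(W|{H}) ⇒ W ⊥̸ Z | {H}.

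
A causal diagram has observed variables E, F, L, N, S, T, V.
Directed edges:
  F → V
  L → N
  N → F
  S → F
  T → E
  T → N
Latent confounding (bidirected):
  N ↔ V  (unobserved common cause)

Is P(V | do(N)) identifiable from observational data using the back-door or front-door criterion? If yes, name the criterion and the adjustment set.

P(V|do(N)): frontdoor, adjust for {F}.

desc(N)\{N}={F,V}; candidates ⊆ {E,L,S,T}.
N↔V: latent back-door arc(s) into N.
size 0: {}; under {} N still reaches {E,L,T,V} ∋ V.
size 1: {E}, {L}, {S} …(+1); under {E} N still reaches {L,T,V} ∋ V.
size 2: {E,L}, {E,S}, {E,T} …(+3); under {E,L} N still reaches {T,V} ∋ V.
N↔V cannot be blocked by any observed set — no back-door set.
{F}: (i) intercepts every directed N→V path; (ii) no back-door N→{F}; (iii) {N} blocks every back-door {F}→V. Front-door holds.
P(V|do(N)) = Σ_{F} P(F|N) Σ_{N'} P(V|F,N')P(N').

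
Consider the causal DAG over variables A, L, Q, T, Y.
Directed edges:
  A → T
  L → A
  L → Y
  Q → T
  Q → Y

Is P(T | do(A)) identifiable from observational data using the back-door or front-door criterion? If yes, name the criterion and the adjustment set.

P(T|do(A)): backdoor, adjust for ∅.

desc(A)\{A}={T}; candidates ⊆ {L,Q,Y}.
∅: A⊥T given ∅ in G with A→· removed — back-door holds.
P(T|do(A)) = P(T|A) — no adjustment needed.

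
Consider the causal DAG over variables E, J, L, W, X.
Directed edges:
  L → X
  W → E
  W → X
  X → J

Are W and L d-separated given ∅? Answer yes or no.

Yes — W ⊥ L | ∅.

Bayes-Ball from W | ∅ reaches {E,J,X}.
L ∉ reach(W|∅) ⇒ W ⊥ L | ∅.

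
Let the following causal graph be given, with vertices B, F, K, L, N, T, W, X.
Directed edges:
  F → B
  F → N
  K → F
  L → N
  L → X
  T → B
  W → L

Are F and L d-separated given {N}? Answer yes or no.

No — F and L are d-connected given {N}.

Bayes-Ball from F | {N} reaches {B,K,L,W,X}.
L ∈ reach(F|{N}) ⇒ F ⊥̸ L | {N}.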